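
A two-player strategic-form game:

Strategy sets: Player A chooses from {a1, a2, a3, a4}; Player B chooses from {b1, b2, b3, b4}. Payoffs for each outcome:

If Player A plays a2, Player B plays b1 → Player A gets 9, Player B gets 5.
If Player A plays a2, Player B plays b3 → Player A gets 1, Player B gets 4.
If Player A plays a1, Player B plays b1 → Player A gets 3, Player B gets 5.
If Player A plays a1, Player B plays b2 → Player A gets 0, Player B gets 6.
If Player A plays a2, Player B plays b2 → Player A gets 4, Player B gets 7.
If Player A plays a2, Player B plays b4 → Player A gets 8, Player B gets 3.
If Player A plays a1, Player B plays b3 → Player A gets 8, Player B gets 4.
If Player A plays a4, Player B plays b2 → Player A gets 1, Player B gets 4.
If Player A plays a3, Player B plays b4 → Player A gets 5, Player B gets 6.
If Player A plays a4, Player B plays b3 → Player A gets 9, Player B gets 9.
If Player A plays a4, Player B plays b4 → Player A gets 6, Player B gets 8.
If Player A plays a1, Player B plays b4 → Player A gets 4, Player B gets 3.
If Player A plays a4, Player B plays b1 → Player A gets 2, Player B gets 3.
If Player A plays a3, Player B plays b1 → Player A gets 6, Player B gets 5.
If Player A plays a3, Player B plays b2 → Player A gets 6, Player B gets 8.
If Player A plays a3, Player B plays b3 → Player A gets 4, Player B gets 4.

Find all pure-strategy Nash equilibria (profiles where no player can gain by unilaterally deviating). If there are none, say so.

(a3, b2) and (a4, b3)

Player A against b1: payoffs 3, 9, 6, 2 → best response a2.
Player A against b2: payoffs 0, 4, 6, 1 → best response a3.
Player A against b3: payoffs 8, 1, 4, 9 → best response a4.
Player A against b4: payoffs 4, 8, 5, 6 → best response a2.
Player B against a1: payoffs 5, 6, 4, 3 → best response b2.
Player B against a2: payoffs 5, 7, 4, 3 → best response b2.
Player B against a3: payoffs 5, 8, 4, 6 → best response b2.
Player B against a4: payoffs 3, 4, 9, 8 → best response b3.
Mutual best responses: (a3, b2); (a4, b3).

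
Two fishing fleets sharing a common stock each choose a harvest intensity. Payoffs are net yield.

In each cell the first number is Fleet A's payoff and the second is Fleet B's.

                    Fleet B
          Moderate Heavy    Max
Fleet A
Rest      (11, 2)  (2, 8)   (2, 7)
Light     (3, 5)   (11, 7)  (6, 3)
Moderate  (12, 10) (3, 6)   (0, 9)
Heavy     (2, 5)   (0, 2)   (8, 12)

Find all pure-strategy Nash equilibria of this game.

Pure-strategy Nash equilibria: (Light, Heavy); (Moderate, Moderate); (Heavy, Max)

(Rest, Moderate): Fleet A can switch to Moderate (11 → 12). Not NE.
(Rest, Heavy): Fleet A can switch to Light (2 → 11). Not NE.
(Rest, Max): Fleet A can switch to Light (2 → 6). Not NE.
(Light, Moderate): Fleet A can switch to Rest (3 → 11). Not NE.
(Light, Heavy): Fleet A gets 11, best alternative 3; Fleet B gets 7, best alternative 5. No profitable deviation — NE.
(Light, Max): Fleet A can switch to Heavy (6 → 8). Not NE.
(Moderate, Moderate): Fleet A gets 12, best alternative 11; Fleet B gets 10, best alternative 9. No profitable deviation — NE.
(Moderate, Heavy): Fleet A can switch to Light (3 → 11). Not NE.
(Heavy, Max): Fleet A gets 8, best alternative 6; Fleet B gets 12, best alternative 5. No profitable deviation — NE.
(The remaining 3 profiles each have a profitable deviation by the same check.)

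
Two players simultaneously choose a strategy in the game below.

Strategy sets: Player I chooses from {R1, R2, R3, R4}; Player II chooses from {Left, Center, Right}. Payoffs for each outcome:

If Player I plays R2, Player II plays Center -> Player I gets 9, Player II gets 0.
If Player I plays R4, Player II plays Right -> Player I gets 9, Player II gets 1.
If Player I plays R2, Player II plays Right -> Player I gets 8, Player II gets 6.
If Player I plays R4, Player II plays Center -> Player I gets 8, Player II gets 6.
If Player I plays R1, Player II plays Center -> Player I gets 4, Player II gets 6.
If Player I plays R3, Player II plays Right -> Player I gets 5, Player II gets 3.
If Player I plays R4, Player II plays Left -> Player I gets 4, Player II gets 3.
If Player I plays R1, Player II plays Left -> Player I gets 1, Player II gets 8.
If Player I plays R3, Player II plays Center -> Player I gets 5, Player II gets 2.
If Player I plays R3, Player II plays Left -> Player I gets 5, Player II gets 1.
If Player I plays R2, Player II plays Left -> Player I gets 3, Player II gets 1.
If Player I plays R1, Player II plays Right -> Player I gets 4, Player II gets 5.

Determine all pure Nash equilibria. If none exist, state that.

(R1, Left): Player I can switch to R2 (1 → 3). Not NE.
(R1, Center): Player I can switch to R2 (4 → 9). Not NE.
(R1, Right): Player I can switch to R2 (4 → 8). Not NE.
(R2, Left): Player I can switch to R3 (3 → 5). Not NE.
(R2, Center): Player II can switch to Left (0 → 1). Not NE.
(R2, Right): Player I can switch to R4 (8 → 9). Not NE.
(R3, Left): Player II can switch to Center (1 → 2). Not NE.
(R3, Center): Player I can switch to R2 (5 → 9). Not NE.
(The remaining 4 profiles each have a profitable deviation by the same check.)

There is no pure-strategy Nash equilibrium.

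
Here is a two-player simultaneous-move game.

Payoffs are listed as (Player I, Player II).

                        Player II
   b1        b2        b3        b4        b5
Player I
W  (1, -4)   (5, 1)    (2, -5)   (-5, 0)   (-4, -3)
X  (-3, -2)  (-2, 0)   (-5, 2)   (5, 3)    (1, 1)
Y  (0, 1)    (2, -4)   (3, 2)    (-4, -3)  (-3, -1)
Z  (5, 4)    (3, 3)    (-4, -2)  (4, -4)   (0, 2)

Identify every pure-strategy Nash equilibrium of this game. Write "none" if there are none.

Player I against b1: payoffs 1, -3, 0, 5 → best response Z.
Player I against b2: payoffs 5, -2, 2, 3 → best response W.
Player I against b3: payoffs 2, -5, 3, -4 → best response Y.
Player I against b4: payoffs -5, 5, -4, 4 → best response X.
Player I against b5: payoffs -4, 1, -3, 0 → best response X.
Player II against W: payoffs -4, 1, -5, 0, -3 → best response b2.
Player II against X: payoffs -2, 0, 2, 3, 1 → best response b4.
Player II against Y: payoffs 1, -4, 2, -3, -1 → best response b3.
Player II against Z: payoffs 4, 3, -2, -4, 2 → best response b1.
Mutual best responses: (W, b2); (X, b4); (Y, b3); (Z, b1).

Pure-strategy Nash equilibria: (W, b2); (X, b4); (Y, b3); (Z, b1)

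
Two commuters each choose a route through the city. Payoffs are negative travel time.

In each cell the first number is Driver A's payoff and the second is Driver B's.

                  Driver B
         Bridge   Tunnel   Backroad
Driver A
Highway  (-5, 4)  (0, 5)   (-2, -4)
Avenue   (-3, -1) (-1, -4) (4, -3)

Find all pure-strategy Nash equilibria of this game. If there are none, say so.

Check each profile: it is a Nash equilibrium iff no player can strictly gain by switching unilaterally.
(Highway, Bridge): Driver A can switch to Avenue (-5 → -3). Not NE.
(Highway, Tunnel): Driver A gets 0, best alternative -1; Driver B gets 5, best alternative 4. No profitable deviation — NE.
(Highway, Backroad): Driver A can switch to Avenue (-2 → 4). Not NE.
(Avenue, Bridge): Driver A gets -3, best alternative -5; Driver B gets -1, best alternative -3. No profitable deviation — NE.
(Avenue, Tunnel): Driver A can switch to Highway (-1 → 0). Not NE.
(Avenue, Backroad): Driver B can switch to Bridge (-3 → -1). Not NE.

Pure-strategy Nash equilibria: (Highway, Tunnel) and (Avenue, Bridge)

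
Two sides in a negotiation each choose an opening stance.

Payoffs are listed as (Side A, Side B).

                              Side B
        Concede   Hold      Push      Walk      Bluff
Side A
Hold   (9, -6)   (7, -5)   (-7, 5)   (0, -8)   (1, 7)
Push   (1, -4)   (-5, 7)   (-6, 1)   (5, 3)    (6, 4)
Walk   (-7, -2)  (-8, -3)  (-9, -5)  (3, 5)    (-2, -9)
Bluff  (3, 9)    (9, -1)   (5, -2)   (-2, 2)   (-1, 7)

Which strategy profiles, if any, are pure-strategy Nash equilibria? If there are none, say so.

(Hold, Concede): Side B can switch to Hold (-6 → -5). Not NE.
(Hold, Hold): Side A can switch to Bluff (7 → 9). Not NE.
(Hold, Push): Side A can switch to Push (-7 → -6). Not NE.
(Hold, Walk): Side A can switch to Push (0 → 5). Not NE.
(Hold, Bluff): Side A can switch to Push (1 → 6). Not NE.
(Push, Concede): Side A can switch to Hold (1 → 9). Not NE.
(Push, Hold): Side A can switch to Hold (-5 → 7). Not NE.
(Push, Push): Side A can switch to Bluff (-6 → 5). Not NE.
(Push, Walk): Side B can switch to Hold (3 → 7). Not NE.
(Push, Bluff): Side B can switch to Hold (4 → 7). Not NE.
(The remaining 10 profiles each have a profitable deviation by the same check.)

No pure-strategy Nash equilibrium.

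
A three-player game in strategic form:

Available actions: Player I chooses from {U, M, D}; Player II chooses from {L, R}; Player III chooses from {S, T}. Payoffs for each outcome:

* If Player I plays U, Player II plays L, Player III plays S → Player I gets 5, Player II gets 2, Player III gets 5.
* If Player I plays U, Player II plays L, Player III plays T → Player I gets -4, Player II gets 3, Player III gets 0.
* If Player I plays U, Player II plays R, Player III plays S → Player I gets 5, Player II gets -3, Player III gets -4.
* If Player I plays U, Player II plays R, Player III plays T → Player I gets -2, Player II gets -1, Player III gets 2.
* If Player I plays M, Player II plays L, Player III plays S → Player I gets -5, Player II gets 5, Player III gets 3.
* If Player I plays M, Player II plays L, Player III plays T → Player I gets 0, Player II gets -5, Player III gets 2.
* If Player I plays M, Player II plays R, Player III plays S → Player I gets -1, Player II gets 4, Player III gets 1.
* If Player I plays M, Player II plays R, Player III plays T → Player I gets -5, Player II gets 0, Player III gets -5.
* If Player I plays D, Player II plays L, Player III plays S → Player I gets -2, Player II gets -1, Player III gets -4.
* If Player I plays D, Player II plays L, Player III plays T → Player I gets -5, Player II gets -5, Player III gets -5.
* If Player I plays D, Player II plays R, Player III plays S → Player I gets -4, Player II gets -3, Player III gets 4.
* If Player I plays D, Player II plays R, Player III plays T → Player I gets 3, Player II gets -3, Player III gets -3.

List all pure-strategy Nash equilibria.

The unique pure-strategy Nash equilibrium is (U, L, S).

Player I against (L, S): payoffs 5, -5, -2 → best response U.
Player I against (L, T): payoffs -4, 0, -5 → best response M.
Player I against (R, S): payoffs 5, -1, -4 → best response U.
Player I against (R, T): payoffs -2, -5, 3 → best response D.
Player II against (U, S): payoffs 2, -3 → best response L.
Player II against (U, T): payoffs 3, -1 → best response L.
Player II against (M, S): payoffs 5, 4 → best response L.
Player II against (M, T): payoffs -5, 0 → best response R.
Player II against (D, S): payoffs -1, -3 → best response L.
Player II against (D, T): payoffs -5, -3 → best response R.
Player III against (U, L): payoffs 5, 0 → best response S.
Player III against (U, R): payoffs -4, 2 → best response T.
Player III against (M, L): payoffs 3, 2 → best response S.
Player III against (M, R): payoffs 1, -5 → best response S.
Player III against (D, L): payoffs -4, -5 → best response S.
Player III against (D, R): payoffs 4, -3 → best response S.
Mutual best responses: (U, L, S).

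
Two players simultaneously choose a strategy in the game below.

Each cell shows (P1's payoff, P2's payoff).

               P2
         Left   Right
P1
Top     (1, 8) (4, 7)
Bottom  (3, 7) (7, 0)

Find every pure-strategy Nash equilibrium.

Pure NE: (Bottom, Left)

(Top, Left): P1 can switch to Bottom (1 → 3). Not NE.
(Top, Right): P1 can switch to Bottom (4 → 7). Not NE.
(Bottom, Left): P1 gets 3, best alternative 1; P2 gets 7, best alternative 0. No profitable deviation — NE.
(Bottom, Right): P2 can switch to Left (0 → 7). Not NE.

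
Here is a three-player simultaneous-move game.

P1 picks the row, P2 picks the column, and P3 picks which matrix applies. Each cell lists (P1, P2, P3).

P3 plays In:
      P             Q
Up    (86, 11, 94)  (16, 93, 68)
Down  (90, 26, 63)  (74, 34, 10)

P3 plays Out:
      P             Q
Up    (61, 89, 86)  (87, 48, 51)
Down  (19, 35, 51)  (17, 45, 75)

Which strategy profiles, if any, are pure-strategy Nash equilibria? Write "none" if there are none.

There is no pure-strategy Nash equilibrium.

(Up, P, In): P1 can switch to Down (86 → 90). Not NE.
(Up, P, Out): P3 can switch to In (86 → 94). Not NE.
(Up, Q, In): P1 can switch to Down (16 → 74). Not NE.
(Up, Q, Out): P2 can switch to P (48 → 89). Not NE.
(Down, P, In): P2 can switch to Q (26 → 34). Not NE.
(Down, P, Out): P1 can switch to Up (19 → 61). Not NE.
(The remaining 2 profiles each have a profitable deviation by the same check.)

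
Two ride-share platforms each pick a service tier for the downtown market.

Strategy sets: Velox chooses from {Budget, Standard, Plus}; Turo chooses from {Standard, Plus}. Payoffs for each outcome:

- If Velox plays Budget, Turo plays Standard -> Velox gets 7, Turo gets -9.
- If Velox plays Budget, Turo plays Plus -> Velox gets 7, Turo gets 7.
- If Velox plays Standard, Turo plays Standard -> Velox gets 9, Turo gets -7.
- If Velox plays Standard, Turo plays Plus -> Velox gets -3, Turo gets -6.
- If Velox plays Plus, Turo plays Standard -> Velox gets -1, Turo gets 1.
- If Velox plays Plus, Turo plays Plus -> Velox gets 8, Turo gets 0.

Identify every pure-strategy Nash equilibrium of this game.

(Budget, Standard): Velox can switch to Standard (7 → 9). Not NE.
(Budget, Plus): Velox can switch to Plus (7 → 8). Not NE.
(Standard, Standard): Turo can switch to Plus (-7 → -6). Not NE.
(Standard, Plus): Velox can switch to Budget (-3 → 7). Not NE.
(Plus, Standard): Velox can switch to Budget (-1 → 7). Not NE.
(Plus, Plus): Turo can switch to Standard (0 → 1). Not NE.

This game has no pure Nash equilibrium.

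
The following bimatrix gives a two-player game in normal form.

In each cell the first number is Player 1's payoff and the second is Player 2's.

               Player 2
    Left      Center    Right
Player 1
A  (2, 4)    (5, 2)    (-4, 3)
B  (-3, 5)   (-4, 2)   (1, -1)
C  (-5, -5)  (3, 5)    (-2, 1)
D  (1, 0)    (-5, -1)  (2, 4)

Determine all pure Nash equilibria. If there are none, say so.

(A, Left): Player 1 gets 2, best alternative 1; Player 2 gets 4, best alternative 3. No profitable deviation — NE.
(A, Center): Player 2 can switch to Left (2 → 4). Not NE.
(A, Right): Player 1 can switch to B (-4 → 1). Not NE.
(B, Left): Player 1 can switch to A (-3 → 2). Not NE.
(B, Center): Player 1 can switch to A (-4 → 5). Not NE.
(B, Right): Player 1 can switch to D (1 → 2). Not NE.
(C, Left): Player 1 can switch to A (-5 → 2). Not NE.
(C, Center): Player 1 can switch to A (3 → 5). Not NE.
(C, Right): Player 1 can switch to B (-2 → 1). Not NE.
(D, Left): Player 1 can switch to A (1 → 2). Not NE.
(D, Center): Player 1 can switch to A (-5 → 5). Not NE.
(D, Right): Player 1 gets 2, best alternative 1; Player 2 gets 4, best alternative 0. No profitable deviation — NE.

(A, Left) and (D, Right)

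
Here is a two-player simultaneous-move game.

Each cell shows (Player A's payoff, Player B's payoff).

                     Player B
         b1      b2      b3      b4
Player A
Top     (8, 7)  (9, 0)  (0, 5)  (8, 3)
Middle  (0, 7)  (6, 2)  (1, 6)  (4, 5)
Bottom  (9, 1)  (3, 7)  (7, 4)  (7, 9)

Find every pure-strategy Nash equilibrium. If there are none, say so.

For each strategy profile, look for a profitable unilateral deviation.
(Top, b1): Player A can switch to Bottom (8 → 9). Not NE.
(Top, b2): Player B can switch to b1 (0 → 7). Not NE.
(Top, b3): Player A can switch to Middle (0 → 1). Not NE.
(Top, b4): Player B can switch to b1 (3 → 7). Not NE.
(Middle, b1): Player A can switch to Top (0 → 8). Not NE.
(Middle, b2): Player A can switch to Top (6 → 9). Not NE.
(Middle, b3): Player A can switch to Bottom (1 → 7). Not NE.
(Middle, b4): Player A can switch to Top (4 → 8). Not NE.
(The remaining 4 profiles each have a profitable deviation by the same check.)

This game has no pure Nash equilibrium.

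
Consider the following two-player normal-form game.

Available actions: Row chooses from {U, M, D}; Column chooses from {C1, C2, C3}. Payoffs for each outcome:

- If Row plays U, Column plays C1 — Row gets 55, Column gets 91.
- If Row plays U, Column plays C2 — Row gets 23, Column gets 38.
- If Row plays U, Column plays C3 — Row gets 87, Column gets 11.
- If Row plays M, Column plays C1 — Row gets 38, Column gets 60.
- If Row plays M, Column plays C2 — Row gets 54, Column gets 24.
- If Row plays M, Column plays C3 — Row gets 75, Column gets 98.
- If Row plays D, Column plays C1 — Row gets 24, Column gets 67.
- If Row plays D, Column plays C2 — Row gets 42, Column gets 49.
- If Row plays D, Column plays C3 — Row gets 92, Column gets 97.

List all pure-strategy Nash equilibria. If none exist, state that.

(U, C1), (D, C3)

Mark each player's best response to every combination of opponents' strategies; a profile where every player is best-responding is a pure Nash equilibrium.
Row against C1: payoffs 55, 38, 24 → best response U.
Row against C2: payoffs 23, 54, 42 → best response M.
Row against C3: payoffs 87, 75, 92 → best response D.
Column against U: payoffs 91, 38, 11 → best response C1.
Column against M: payoffs 60, 24, 98 → best response C3.
Column against D: payoffs 67, 49, 97 → best response C3.
Mutual best responses: (U, C1); (D, C3).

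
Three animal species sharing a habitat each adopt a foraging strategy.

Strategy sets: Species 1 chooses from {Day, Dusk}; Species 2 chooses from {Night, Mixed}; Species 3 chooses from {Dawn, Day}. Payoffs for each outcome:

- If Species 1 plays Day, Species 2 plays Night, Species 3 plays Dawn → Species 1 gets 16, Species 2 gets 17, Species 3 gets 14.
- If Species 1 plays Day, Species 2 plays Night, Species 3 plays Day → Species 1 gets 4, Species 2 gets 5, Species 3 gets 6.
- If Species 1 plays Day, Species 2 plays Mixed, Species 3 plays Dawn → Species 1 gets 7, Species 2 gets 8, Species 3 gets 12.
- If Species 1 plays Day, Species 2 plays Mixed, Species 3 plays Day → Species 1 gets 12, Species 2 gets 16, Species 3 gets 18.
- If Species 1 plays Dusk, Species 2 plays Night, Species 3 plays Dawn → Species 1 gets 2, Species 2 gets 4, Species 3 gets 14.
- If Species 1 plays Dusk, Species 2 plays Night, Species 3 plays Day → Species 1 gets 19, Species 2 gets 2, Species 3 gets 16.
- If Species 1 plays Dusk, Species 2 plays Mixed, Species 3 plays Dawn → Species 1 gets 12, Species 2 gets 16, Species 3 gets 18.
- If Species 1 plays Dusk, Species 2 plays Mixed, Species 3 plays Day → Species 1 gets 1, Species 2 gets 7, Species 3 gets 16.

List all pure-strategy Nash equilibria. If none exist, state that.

Pure-strategy Nash equilibria: (Day, Night, Dawn) and (Day, Mixed, Day) and (Dusk, Mixed, Dawn)

(Day, Night, Dawn): Species 1 gets 16, best alternative 2; Species 2 gets 17, best alternative 8; Species 3 gets 14, best alternative 6. No profitable deviation — NE.
(Day, Night, Day): Species 1 can switch to Dusk (4 → 19). Not NE.
(Day, Mixed, Dawn): Species 1 can switch to Dusk (7 → 12). Not NE.
(Day, Mixed, Day): Species 1 gets 12, best alternative 1; Species 2 gets 16, best alternative 5; Species 3 gets 18, best alternative 12. No profitable deviation — NE.
(Dusk, Night, Dawn): Species 1 can switch to Day (2 → 16). Not NE.
(Dusk, Night, Day): Species 2 can switch to Mixed (2 → 7). Not NE.
(Dusk, Mixed, Dawn): Species 1 gets 12, best alternative 7; Species 2 gets 16, best alternative 4; Species 3 gets 18, best alternative 16. No profitable deviation — NE.
(Dusk, Mixed, Day): Species 1 can switch to Day (1 → 12). Not NE.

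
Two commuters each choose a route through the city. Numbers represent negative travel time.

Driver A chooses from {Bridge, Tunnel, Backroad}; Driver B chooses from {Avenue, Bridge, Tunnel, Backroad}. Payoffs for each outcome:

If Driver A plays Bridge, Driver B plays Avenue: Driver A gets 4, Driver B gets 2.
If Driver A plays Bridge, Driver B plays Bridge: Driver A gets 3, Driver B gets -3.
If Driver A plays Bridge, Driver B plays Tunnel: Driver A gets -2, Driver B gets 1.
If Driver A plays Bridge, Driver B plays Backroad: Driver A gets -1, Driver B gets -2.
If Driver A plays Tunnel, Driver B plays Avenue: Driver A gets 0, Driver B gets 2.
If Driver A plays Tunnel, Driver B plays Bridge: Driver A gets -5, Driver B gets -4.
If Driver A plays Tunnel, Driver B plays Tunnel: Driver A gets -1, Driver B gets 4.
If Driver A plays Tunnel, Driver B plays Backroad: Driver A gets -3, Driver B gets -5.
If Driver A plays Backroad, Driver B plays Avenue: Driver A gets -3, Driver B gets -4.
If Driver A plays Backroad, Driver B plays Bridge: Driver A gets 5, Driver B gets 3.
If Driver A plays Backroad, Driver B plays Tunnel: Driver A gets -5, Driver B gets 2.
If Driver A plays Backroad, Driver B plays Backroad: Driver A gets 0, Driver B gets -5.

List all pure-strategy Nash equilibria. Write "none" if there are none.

(Bridge, Avenue), (Tunnel, Tunnel), (Backroad, Bridge)

Driver A against Avenue: payoffs 4, 0, -3 → best response Bridge.
Driver A against Bridge: payoffs 3, -5, 5 → best response Backroad.
Driver A against Tunnel: payoffs -2, -1, -5 → best response Tunnel.
Driver A against Backroad: payoffs -1, -3, 0 → best response Backroad.
Driver B against Bridge: payoffs 2, -3, 1, -2 → best response Avenue.
Driver B against Tunnel: payoffs 2, -4, 4, -5 → best response Tunnel.
Driver B against Backroad: payoffs -4, 3, 2, -5 → best response Bridge.
Mutual best responses: (Bridge, Avenue); (Tunnel, Tunnel); (Backroad, Bridge).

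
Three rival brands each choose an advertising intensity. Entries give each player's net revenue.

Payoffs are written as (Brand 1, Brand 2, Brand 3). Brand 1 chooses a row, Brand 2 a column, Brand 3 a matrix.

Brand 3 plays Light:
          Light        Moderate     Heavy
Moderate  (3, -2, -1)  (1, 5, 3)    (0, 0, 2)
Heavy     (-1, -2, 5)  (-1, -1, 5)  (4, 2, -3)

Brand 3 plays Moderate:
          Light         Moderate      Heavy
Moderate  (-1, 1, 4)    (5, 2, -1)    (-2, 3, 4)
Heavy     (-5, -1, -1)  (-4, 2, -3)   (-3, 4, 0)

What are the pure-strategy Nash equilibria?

Pure-strategy Nash equilibria: (Moderate, Moderate, Light); (Moderate, Heavy, Moderate)

Brand 1 against (Light, Light): payoffs 3, -1 → best response Moderate.
Brand 1 against (Light, Moderate): payoffs -1, -5 → best response Moderate.
Brand 1 against (Moderate, Light): payoffs 1, -1 → best response Moderate.
Brand 1 against (Moderate, Moderate): payoffs 5, -4 → best response Moderate.
Brand 1 against (Heavy, Light): payoffs 0, 4 → best response Heavy.
Brand 1 against (Heavy, Moderate): payoffs -2, -3 → best response Moderate.
Brand 2 against (Moderate, Light): payoffs -2, 5, 0 → best response Moderate.
Brand 2 against (Moderate, Moderate): payoffs 1, 2, 3 → best response Heavy.
Brand 2 against (Heavy, Light): payoffs -2, -1, 2 → best response Heavy.
Brand 2 against (Heavy, Moderate): payoffs -1, 2, 4 → best response Heavy.
Brand 3 against (Moderate, Light): payoffs -1, 4 → best response Moderate.
Brand 3 against (Moderate, Moderate): payoffs 3, -1 → best response Light.
Brand 3 against (Moderate, Heavy): payoffs 2, 4 → best response Moderate.
Brand 3 against (Heavy, Light): payoffs 5, -1 → best response Light.
Brand 3 against (Heavy, Moderate): payoffs 5, -3 → best response Light.
Brand 3 against (Heavy, Heavy): payoffs -3, 0 → best response Moderate.
Mutual best responses: (Moderate, Moderate, Light); (Moderate, Heavy, Moderate).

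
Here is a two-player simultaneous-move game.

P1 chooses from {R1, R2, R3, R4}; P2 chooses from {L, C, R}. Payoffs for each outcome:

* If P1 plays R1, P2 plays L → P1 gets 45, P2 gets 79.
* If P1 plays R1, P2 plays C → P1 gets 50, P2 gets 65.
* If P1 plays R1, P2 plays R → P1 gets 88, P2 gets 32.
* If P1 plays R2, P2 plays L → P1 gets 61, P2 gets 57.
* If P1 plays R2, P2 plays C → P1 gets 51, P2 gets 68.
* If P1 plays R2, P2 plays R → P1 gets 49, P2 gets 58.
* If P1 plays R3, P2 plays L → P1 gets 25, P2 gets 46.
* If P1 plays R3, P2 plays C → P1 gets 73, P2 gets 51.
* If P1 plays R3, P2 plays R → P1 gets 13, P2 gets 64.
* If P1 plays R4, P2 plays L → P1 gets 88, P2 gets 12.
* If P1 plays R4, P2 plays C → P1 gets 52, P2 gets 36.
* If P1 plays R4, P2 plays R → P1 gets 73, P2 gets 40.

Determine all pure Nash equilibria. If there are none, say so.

Mark each player's best response to every combination of opponents' strategies; a profile where every player is best-responding is a pure Nash equilibrium.
P1 against L: payoffs 45, 61, 25, 88 → best response R4.
P1 against C: payoffs 50, 51, 73, 52 → best response R3.
P1 against R: payoffs 88, 49, 13, 73 → best response R1.
P2 against R1: payoffs 79, 65, 32 → best response L.
P2 against R2: payoffs 57, 68, 58 → best response C.
P2 against R3: payoffs 46, 51, 64 → best response R.
P2 against R4: payoffs 12, 36, 40 → best response R.
No profile is a mutual best response for all players.

There is no pure-strategy Nash equilibrium.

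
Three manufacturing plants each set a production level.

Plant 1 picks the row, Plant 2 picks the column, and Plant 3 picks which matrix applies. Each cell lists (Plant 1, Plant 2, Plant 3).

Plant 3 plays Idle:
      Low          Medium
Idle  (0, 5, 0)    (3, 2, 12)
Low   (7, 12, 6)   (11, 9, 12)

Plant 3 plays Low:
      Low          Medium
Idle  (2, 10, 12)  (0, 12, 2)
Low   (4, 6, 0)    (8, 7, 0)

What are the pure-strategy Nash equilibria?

Mark each player's best response to every combination of opponents' strategies; a profile where every player is best-responding is a pure Nash equilibrium.
Plant 1 against (Low, Idle): payoffs 0, 7 → best response Low.
Plant 1 against (Low, Low): payoffs 2, 4 → best response Low.
Plant 1 against (Medium, Idle): payoffs 3, 11 → best response Low.
Plant 1 against (Medium, Low): payoffs 0, 8 → best response Low.
Plant 2 against (Idle, Idle): payoffs 5, 2 → best response Low.
Plant 2 against (Idle, Low): payoffs 10, 12 → best response Medium.
Plant 2 against (Low, Idle): payoffs 12, 9 → best response Low.
Plant 2 against (Low, Low): payoffs 6, 7 → best response Medium.
Plant 3 against (Idle, Low): payoffs 0, 12 → best response Low.
Plant 3 against (Idle, Medium): payoffs 12, 2 → best response Idle.
Plant 3 against (Low, Low): payoffs 6, 0 → best response Idle.
Plant 3 against (Low, Medium): payoffs 12, 0 → best response Idle.
Mutual best responses: (Low, Low, Idle).

The unique pure-strategy Nash equilibrium is (Low, Low, Idle).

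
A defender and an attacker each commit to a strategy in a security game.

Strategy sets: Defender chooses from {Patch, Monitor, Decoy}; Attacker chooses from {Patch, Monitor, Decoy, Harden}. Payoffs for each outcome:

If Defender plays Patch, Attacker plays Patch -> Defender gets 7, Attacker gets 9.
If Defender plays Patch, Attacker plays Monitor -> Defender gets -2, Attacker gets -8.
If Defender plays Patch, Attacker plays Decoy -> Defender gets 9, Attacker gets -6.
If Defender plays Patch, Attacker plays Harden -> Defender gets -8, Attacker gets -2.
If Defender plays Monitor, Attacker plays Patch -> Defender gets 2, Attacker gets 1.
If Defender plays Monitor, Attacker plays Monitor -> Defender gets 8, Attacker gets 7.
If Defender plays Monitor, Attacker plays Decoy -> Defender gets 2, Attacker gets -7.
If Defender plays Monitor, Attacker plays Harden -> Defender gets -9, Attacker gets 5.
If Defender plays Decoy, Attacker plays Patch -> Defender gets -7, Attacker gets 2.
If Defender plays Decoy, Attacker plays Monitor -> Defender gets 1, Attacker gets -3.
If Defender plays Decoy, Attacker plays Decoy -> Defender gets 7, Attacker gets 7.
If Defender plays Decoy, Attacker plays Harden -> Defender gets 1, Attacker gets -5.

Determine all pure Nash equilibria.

(Patch, Patch): Defender gets 7, best alternative 2; Attacker gets 9, best alternative -2. No profitable deviation — NE.
(Patch, Monitor): Defender can switch to Monitor (-2 → 8). Not NE.
(Patch, Decoy): Attacker can switch to Patch (-6 → 9). Not NE.
(Patch, Harden): Defender can switch to Decoy (-8 → 1). Not NE.
(Monitor, Patch): Defender can switch to Patch (2 → 7). Not NE.
(Monitor, Monitor): Defender gets 8, best alternative 1; Attacker gets 7, best alternative 5. No profitable deviation — NE.
(Monitor, Decoy): Defender can switch to Patch (2 → 9). Not NE.
(Monitor, Harden): Defender can switch to Patch (-9 → -8). Not NE.
(Decoy, Patch): Defender can switch to Patch (-7 → 7). Not NE.
(Decoy, Monitor): Defender can switch to Monitor (1 → 8). Not NE.
(Decoy, Decoy): Defender can switch to Patch (7 → 9). Not NE.
(Decoy, Harden): Attacker can switch to Patch (-5 → 2). Not NE.

Pure-strategy Nash equilibria: (Patch, Patch), (Monitor, Monitor)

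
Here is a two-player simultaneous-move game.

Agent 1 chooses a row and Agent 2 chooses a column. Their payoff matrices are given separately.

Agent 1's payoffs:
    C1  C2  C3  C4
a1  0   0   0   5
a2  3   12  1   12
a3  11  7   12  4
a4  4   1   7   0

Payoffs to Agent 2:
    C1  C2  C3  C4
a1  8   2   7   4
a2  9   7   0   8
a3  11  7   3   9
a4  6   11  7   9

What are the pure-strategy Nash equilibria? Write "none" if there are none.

The unique pure-strategy Nash equilibrium is (a3, C1).

(a1, C1): Agent 1 can switch to a2 (0 → 3). Not NE.
(a1, C2): Agent 1 can switch to a2 (0 → 12). Not NE.
(a1, C3): Agent 1 can switch to a2 (0 → 1). Not NE.
(a1, C4): Agent 1 can switch to a2 (5 → 12). Not NE.
(a2, C1): Agent 1 can switch to a3 (3 → 11). Not NE.
(a2, C2): Agent 2 can switch to C1 (7 → 9). Not NE.
(a3, C1): Agent 1 gets 11, best alternative 4; Agent 2 gets 11, best alternative 9. No profitable deviation — NE.
(The remaining 9 profiles each have a profitable deviation by the same check.)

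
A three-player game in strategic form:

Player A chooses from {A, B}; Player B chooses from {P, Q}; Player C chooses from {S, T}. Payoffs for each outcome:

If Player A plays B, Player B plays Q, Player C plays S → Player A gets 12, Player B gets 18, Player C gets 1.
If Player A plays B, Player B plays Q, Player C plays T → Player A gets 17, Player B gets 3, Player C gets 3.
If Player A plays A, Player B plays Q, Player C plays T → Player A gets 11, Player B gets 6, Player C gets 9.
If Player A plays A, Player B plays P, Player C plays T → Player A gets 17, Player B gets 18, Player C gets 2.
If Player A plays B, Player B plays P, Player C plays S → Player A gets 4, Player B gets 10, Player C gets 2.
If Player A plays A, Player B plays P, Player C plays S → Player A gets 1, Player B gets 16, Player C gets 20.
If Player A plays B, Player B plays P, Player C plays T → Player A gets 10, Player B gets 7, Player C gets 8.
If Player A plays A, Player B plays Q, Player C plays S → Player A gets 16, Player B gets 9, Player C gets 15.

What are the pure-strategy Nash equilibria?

There is no pure-strategy Nash equilibrium.

Player A against (P, S): payoffs 1, 4 → best response B.
Player A against (P, T): payoffs 17, 10 → best response A.
Player A against (Q, S): payoffs 16, 12 → best response A.
Player A against (Q, T): payoffs 11, 17 → best response B.
Player B against (A, S): payoffs 16, 9 → best response P.
Player B against (A, T): payoffs 18, 6 → best response P.
Player B against (B, S): payoffs 10, 18 → best response Q.
Player B against (B, T): payoffs 7, 3 → best response P.
Player C against (A, P): payoffs 20, 2 → best response S.
Player C against (A, Q): payoffs 15, 9 → best response S.
Player C against (B, P): payoffs 2, 8 → best response T.
Player C against (B, Q): payoffs 1, 3 → best response T.
No profile is a mutual best response for all players.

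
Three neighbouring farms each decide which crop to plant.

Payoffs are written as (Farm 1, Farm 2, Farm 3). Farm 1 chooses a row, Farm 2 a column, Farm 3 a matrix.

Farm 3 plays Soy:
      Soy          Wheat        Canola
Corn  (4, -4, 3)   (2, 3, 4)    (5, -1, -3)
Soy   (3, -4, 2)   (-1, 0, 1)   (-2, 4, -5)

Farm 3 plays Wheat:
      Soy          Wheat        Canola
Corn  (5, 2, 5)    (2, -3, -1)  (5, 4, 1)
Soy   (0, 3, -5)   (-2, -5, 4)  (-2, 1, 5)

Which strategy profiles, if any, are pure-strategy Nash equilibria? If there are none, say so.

Farm 1 against (Soy, Soy): payoffs 4, 3 → best response Corn.
Farm 1 against (Soy, Wheat): payoffs 5, 0 → best response Corn.
Farm 1 against (Wheat, Soy): payoffs 2, -1 → best response Corn.
Farm 1 against (Wheat, Wheat): payoffs 2, -2 → best response Corn.
Farm 1 against (Canola, Soy): payoffs 5, -2 → best response Corn.
Farm 1 against (Canola, Wheat): payoffs 5, -2 → best response Corn.
Farm 2 against (Corn, Soy): payoffs -4, 3, -1 → best response Wheat.
Farm 2 against (Corn, Wheat): payoffs 2, -3, 4 → best response Canola.
Farm 2 against (Soy, Soy): payoffs -4, 0, 4 → best response Canola.
Farm 2 against (Soy, Wheat): payoffs 3, -5, 1 → best response Soy.
Farm 3 against (Corn, Soy): payoffs 3, 5 → best response Wheat.
Farm 3 against (Corn, Wheat): payoffs 4, -1 → best response Soy.
Farm 3 against (Corn, Canola): payoffs -3, 1 → best response Wheat.
Farm 3 against (Soy, Soy): payoffs 2, -5 → best response Soy.
Farm 3 against (Soy, Wheat): payoffs 1, 4 → best response Wheat.
Farm 3 against (Soy, Canola): payoffs -5, 5 → best response Wheat.
Mutual best responses: (Corn, Wheat, Soy); (Corn, Canola, Wheat).

(Corn, Wheat, Soy), (Corn, Canola, Wheat)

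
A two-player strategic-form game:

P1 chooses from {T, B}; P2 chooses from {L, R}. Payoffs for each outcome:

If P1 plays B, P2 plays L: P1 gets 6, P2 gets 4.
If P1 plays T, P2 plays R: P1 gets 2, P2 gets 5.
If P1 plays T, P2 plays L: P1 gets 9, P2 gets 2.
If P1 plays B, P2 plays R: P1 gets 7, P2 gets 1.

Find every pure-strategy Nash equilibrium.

There is no pure-strategy Nash equilibrium.

(T, L): P2 can switch to R (2 → 5). Not NE.
(T, R): P1 can switch to B (2 → 7). Not NE.
(B, L): P1 can switch to T (6 → 9). Not NE.
(B, R): P2 can switch to L (1 → 4). Not NE.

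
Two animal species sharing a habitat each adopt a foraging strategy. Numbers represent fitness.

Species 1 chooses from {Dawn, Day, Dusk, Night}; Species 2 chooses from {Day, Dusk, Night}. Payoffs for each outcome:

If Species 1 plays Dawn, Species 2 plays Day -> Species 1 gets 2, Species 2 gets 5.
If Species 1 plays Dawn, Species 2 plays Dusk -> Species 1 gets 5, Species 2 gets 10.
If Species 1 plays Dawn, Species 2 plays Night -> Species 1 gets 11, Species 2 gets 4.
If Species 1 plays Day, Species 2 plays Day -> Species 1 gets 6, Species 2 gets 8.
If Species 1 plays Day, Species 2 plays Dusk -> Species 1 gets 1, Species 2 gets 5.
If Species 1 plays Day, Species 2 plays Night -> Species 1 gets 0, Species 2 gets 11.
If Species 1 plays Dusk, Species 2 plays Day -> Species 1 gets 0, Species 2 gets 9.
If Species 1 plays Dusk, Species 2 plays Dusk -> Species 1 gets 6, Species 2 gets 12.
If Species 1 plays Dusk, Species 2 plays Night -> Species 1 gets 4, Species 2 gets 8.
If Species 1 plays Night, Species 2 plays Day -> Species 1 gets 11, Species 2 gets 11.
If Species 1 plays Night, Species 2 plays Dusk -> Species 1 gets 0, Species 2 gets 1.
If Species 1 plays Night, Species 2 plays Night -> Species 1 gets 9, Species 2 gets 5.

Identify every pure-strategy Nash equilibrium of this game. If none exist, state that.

For each player, find the best response to each opponent profile; mutual best responses are the pure NE.
Species 1 against Day: payoffs 2, 6, 0, 11 → best response Night.
Species 1 against Dusk: payoffs 5, 1, 6, 0 → best response Dusk.
Species 1 against Night: payoffs 11, 0, 4, 9 → best response Dawn.
Species 2 against Dawn: payoffs 5, 10, 4 → best response Dusk.
Species 2 against Day: payoffs 8, 5, 11 → best response Night.
Species 2 against Dusk: payoffs 9, 12, 8 → best response Dusk.
Species 2 against Night: payoffs 11, 1, 5 → best response Day.
Mutual best responses: (Dusk, Dusk); (Night, Day).

Pure-strategy Nash equilibria: (Dusk, Dusk) and (Night, Day)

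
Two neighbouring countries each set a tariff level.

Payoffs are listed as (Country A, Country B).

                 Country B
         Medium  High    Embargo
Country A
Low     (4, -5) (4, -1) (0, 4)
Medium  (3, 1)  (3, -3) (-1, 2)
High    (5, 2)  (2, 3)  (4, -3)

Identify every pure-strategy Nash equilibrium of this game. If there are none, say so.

(Low, Medium): Country A can switch to High (4 → 5). Not NE.
(Low, High): Country B can switch to Embargo (-1 → 4). Not NE.
(Low, Embargo): Country A can switch to High (0 → 4). Not NE.
(Medium, Medium): Country A can switch to Low (3 → 4). Not NE.
(Medium, High): Country A can switch to Low (3 → 4). Not NE.
(Medium, Embargo): Country A can switch to Low (-1 → 0). Not NE.
(High, Medium): Country B can switch to High (2 → 3). Not NE.
(High, High): Country A can switch to Low (2 → 4). Not NE.
(High, Embargo): Country B can switch to Medium (-3 → 2). Not NE.

This game has no pure Nash equilibrium.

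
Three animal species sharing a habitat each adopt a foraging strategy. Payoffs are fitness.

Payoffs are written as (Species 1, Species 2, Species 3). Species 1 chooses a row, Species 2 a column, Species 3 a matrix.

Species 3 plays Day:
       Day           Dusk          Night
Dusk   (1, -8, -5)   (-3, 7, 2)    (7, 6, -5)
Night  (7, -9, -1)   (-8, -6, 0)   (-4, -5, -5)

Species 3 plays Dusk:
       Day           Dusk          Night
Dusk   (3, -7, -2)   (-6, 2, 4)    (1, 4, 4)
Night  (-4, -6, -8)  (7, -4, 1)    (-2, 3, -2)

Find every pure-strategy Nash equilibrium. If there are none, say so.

The unique pure-strategy Nash equilibrium is (Dusk, Night, Dusk).

Species 1 against (Day, Day): payoffs 1, 7 → best response Night.
Species 1 against (Day, Dusk): payoffs 3, -4 → best response Dusk.
Species 1 against (Dusk, Day): payoffs -3, -8 → best response Dusk.
Species 1 against (Dusk, Dusk): payoffs -6, 7 → best response Night.
Species 1 against (Night, Day): payoffs 7, -4 → best response Dusk.
Species 1 against (Night, Dusk): payoffs 1, -2 → best response Dusk.
Species 2 against (Dusk, Day): payoffs -8, 7, 6 → best response Dusk.
Species 2 against (Dusk, Dusk): payoffs -7, 2, 4 → best response Night.
Species 2 against (Night, Day): payoffs -9, -6, -5 → best response Night.
Species 2 against (Night, Dusk): payoffs -6, -4, 3 → best response Night.
Species 3 against (Dusk, Day): payoffs -5, -2 → best response Dusk.
Species 3 against (Dusk, Dusk): payoffs 2, 4 → best response Dusk.
Species 3 against (Dusk, Night): payoffs -5, 4 → best response Dusk.
Species 3 against (Night, Day): payoffs -1, -8 → best response Day.
Species 3 against (Night, Dusk): payoffs 0, 1 → best response Dusk.
Species 3 against (Night, Night): payoffs -5, -2 → best response Dusk.
Mutual best responses: (Dusk, Night, Dusk).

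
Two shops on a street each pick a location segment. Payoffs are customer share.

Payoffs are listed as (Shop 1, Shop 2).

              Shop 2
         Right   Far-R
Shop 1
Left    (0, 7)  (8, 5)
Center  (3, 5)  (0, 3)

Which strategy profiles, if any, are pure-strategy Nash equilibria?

Pure NE: (Center, Right)

Mark each player's best response to every combination of opponents' strategies; a profile where every player is best-responding is a pure Nash equilibrium.
Shop 1 against Right: payoffs 0, 3 → best response Center.
Shop 1 against Far-R: payoffs 8, 0 → best response Left.
Shop 2 against Left: payoffs 7, 5 → best response Right.
Shop 2 against Center: payoffs 5, 3 → best response Right.
Mutual best responses: (Center, Right).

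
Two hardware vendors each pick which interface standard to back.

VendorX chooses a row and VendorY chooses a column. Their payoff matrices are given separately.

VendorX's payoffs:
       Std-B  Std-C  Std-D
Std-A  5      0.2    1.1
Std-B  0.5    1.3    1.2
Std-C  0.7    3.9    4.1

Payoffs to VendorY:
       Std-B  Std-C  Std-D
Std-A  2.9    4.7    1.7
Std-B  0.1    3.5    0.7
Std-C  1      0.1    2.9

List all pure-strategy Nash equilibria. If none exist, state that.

VendorX against Std-B: payoffs 5, 0.5, 0.7 → best response Std-A.
VendorX against Std-C: payoffs 0.2, 1.3, 3.9 → best response Std-C.
VendorX against Std-D: payoffs 1.1, 1.2, 4.1 → best response Std-C.
VendorY against Std-A: payoffs 2.9, 4.7, 1.7 → best response Std-C.
VendorY against Std-B: payoffs 0.1, 3.5, 0.7 → best response Std-C.
VendorY against Std-C: payoffs 1, 0.1, 2.9 → best response Std-D.
Mutual best responses: (Std-C, Std-D).

(Std-C, Std-D)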